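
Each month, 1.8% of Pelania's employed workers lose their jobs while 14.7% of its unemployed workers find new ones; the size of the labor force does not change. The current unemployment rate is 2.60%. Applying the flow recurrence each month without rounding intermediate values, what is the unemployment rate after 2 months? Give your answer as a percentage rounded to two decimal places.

Unemployment rate after two months ≈ 5.12%.

With a fixed labor force, u_{t+1} = u_t + s·(1−u_t) − f·u_t = u_t·(1−s−f) + s.
Here 1−s−f = 0.835 and s = 0.018.
u_1 = 0.026000 × 0.835 + 0.018 = 0.039710.
u_2 = 0.039710 × 0.835 + 0.018 = 0.051158.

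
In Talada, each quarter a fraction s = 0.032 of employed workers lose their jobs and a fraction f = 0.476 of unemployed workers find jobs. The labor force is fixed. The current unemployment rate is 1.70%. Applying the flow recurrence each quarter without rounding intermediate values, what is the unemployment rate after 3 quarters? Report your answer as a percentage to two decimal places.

With a fixed labor force, u_{t+1} = u_t + s·(1−u_t) − f·u_t = u_t·(1−s−f) + s.
Here 1−s−f = 0.492 and s = 0.032.
u_1 = 0.017000 × 0.492 + 0.032 = 0.040364.
u_2 = 0.040364 × 0.492 + 0.032 = 0.051859.
u_3 = 0.051859 × 0.492 + 0.032 = 0.057515.

Unemployment rate after three quarters ≈ 5.75%.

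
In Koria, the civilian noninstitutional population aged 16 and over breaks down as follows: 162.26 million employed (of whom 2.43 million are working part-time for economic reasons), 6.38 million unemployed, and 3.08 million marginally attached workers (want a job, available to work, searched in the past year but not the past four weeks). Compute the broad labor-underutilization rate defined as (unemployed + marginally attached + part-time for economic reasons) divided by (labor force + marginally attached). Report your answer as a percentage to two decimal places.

Broad underutilization rate ≈ 6.92%.

Labor force = 162.26 + 6.38 = 168.64 million.
Numerator = 6.38 + 3.08 + 2.43 = 11.89 million.
Denominator = 168.64 + 3.08 = 171.72 million.
Broad rate = 11.89 / 171.72 = 6.92%.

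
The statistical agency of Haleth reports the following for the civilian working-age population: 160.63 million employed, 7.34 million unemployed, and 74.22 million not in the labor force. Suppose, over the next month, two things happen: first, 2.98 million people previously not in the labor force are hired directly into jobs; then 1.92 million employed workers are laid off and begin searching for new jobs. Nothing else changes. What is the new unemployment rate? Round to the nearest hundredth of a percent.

New unemployment rate ≈ 5.42%.

Initially, labor force = 160.63 + 7.34 = 167.97 million, so u = 7.34/167.97 = 4.37%.
After the first change, employed and labor force both rise by 2.98; unemployed unchanged → E = 163.61, U = 7.34, labor force = 170.95 million.
After the second change, employed falls and unemployed rises by 1.92; labor force unchanged → E = 161.69, U = 9.26, labor force = 170.95 million.
New unemployment rate = 9.26 / 170.95 = 5.42%.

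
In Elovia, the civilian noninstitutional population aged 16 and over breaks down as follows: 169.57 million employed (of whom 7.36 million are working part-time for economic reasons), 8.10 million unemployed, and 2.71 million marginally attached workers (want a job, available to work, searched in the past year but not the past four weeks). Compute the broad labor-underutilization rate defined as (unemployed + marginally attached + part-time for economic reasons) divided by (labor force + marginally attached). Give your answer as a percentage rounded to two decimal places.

Broad underutilization rate ≈ 10.07%.

Labor force = 169.57 + 8.10 = 177.67 million.
Numerator = 8.10 + 2.71 + 7.36 = 18.17 million.
Denominator = 177.67 + 2.71 = 180.38 million.
Broad rate = 18.17 / 180.38 = 10.07%.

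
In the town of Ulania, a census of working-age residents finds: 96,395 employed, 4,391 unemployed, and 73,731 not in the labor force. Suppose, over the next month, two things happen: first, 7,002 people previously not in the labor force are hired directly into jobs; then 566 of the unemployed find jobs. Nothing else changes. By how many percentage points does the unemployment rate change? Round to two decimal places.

Initially, labor force = 96,395 + 4,391 = 100,786, so u = 4,391/100,786 = 4.36%.
After the first change, employed and labor force both rise by 7,002; unemployed unchanged → E = 103,397, U = 4,391, labor force = 107,788.
After the second change, unemployed falls and employed rises by 566; labor force unchanged → E = 103,963, U = 3,825, labor force = 107,788.
New unemployment rate = 3,825 / 107,788 = 3.55%.
Change = 3.55% − 4.36% = −0.81 percentage points.

The unemployment rate changes by −0.81 percentage points.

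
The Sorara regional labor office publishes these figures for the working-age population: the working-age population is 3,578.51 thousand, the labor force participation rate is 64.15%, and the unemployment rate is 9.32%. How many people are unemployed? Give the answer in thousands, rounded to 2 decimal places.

About 213.95 thousand are unemployed.

Labor force = 0.6415 × 3,578.51 = 2,295.61 thousand.
Unemployed = 0.0932 × 2,295.61 ≈ 213.95 thousand.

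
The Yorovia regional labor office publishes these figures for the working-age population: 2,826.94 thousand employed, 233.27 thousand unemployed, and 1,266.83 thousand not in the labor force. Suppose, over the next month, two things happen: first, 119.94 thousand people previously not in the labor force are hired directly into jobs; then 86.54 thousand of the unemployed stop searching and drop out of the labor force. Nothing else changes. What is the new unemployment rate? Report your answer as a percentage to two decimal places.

New unemployment rate ≈ 4.74%.

Initially, labor force = 2,826.94 + 233.27 = 3,060.21 thousand, so u = 233.27/3,060.21 = 7.62%.
After the first change, employed and labor force both rise by 119.94; unemployed unchanged → E = 2,946.88, U = 233.27, labor force = 3,180.15 thousand.
After the second change, unemployed and labor force both fall by 86.54 → E = 2,946.88, U = 146.73, labor force = 3,093.61 thousand.
New unemployment rate = 146.73 / 3,093.61 = 4.74%.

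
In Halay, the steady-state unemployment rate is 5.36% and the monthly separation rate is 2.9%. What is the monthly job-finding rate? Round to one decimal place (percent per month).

From u* = s/(s+f): f = s·(1−u)/u.
f = 2.9 × (1 − 0.0536) / 0.0536 = 2.7446 / 0.0536 ≈ 51.2% per month.

Job-finding rate ≈ 51.2% per month.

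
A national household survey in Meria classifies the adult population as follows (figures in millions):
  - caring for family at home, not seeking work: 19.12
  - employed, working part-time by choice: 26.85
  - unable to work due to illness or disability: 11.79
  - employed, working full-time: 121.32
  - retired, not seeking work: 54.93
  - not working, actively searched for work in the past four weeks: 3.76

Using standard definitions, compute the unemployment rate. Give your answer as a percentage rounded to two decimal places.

Unemployment rate ≈ 2.47%.

Employed = 26.85 + 121.32 = 148.17 million.
Unemployed = 3.76 million.
Labor force = 148.17 + 3.76 = 151.93 million.
Unemployment rate = 3.76 / 151.93 = 2.47%.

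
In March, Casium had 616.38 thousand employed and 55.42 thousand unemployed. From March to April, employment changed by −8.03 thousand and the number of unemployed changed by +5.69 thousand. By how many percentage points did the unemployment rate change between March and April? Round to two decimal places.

March: labor force = 616.38 + 55.42 = 671.80; u = 55.42/671.80 = 8.25%.
April: labor force = 608.35 + 61.11 = 669.46; u = 61.11/669.46 = 9.13%.
Change = 9.13% − 8.25% = +0.88 pp.

The unemployment rate changed by +0.88 percentage points.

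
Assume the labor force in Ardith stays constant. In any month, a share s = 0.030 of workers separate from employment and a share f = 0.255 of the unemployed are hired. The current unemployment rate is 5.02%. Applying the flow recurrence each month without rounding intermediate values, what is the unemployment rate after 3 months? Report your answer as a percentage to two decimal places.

Unemployment rate after three months ≈ 8.51%.

With a fixed labor force, u_{t+1} = u_t + s·(1−u_t) − f·u_t = u_t·(1−s−f) + s.
Here 1−s−f = 0.715 and s = 0.030.
u_1 = 0.050200 × 0.715 + 0.030 = 0.065893.
u_2 = 0.065893 × 0.715 + 0.030 = 0.077113.
u_3 = 0.077113 × 0.715 + 0.030 = 0.085136.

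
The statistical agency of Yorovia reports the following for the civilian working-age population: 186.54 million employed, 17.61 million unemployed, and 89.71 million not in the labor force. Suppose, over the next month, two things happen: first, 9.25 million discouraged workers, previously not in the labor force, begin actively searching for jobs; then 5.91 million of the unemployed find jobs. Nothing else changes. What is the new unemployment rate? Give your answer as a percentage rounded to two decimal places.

Initially, labor force = 186.54 + 17.61 = 204.15 million, so u = 17.61/204.15 = 8.63%.
After the first change, unemployed and labor force both rise by 9.25 → E = 186.54, U = 26.86, labor force = 213.40 million.
After the second change, unemployed falls and employed rises by 5.91; labor force unchanged → E = 192.45, U = 20.95, labor force = 213.40 million.
New unemployment rate = 20.95 / 213.40 = 9.82%.

New unemployment rate ≈ 9.82%.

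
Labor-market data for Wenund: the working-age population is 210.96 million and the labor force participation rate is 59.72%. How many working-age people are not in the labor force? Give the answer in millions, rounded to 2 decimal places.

Share not in the labor force = 1 − 0.5972 = 0.4028.
Not in labor force = 0.4028 × 210.96 ≈ 84.97 million.

About 84.97 million are not in the labor force.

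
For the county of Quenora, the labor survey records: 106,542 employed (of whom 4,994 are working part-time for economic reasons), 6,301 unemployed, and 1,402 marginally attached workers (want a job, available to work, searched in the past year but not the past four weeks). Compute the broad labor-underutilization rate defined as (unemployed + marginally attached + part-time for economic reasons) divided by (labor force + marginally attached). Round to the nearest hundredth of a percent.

Broad underutilization rate ≈ 11.11%.

Labor force = 106,542 + 6,301 = 112,843.
Numerator = 6,301 + 1,402 + 4,994 = 12,697.
Denominator = 112,843 + 1,402 = 114,245.
Broad rate = 12,697 / 114,245 = 11.11%.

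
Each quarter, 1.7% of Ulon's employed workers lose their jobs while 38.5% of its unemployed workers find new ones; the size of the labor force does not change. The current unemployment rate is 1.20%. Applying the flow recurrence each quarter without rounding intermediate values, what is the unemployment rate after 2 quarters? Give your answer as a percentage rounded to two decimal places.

With a fixed labor force, u_{t+1} = u_t + s·(1−u_t) − f·u_t = u_t·(1−s−f) + s.
Here 1−s−f = 0.598 and s = 0.017.
u_1 = 0.012000 × 0.598 + 0.017 = 0.024176.
u_2 = 0.024176 × 0.598 + 0.017 = 0.031457.

Unemployment rate after two quarters ≈ 3.15%.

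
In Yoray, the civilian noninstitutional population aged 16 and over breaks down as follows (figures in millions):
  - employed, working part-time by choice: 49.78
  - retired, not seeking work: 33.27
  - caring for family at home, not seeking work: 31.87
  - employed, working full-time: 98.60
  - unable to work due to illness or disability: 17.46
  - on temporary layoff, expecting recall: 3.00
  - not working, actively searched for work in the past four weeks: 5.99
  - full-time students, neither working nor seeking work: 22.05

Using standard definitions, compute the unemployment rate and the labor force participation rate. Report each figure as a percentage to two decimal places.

Unemployment rate ≈ 5.71%; labor force participation rate ≈ 60.06%.

Employed = 49.78 + 98.60 = 148.38 million.
Unemployed = 3.00 + 5.99 = 8.99 million (jobless and actively searching, or on temporary layoff).
Labor force = 148.38 + 8.99 = 157.37 million.
Not in labor force = 33.27 + 31.87 + 17.46 + 22.05 = 104.65 million (those not working and not actively searching are outside the labor force).
Civilian working-age population = 157.37 + 104.65 = 262.02 million.
Unemployment rate = 8.99 / 157.37 = 5.71%.
Labor force participation rate = 157.37 / 262.02 = 60.06%.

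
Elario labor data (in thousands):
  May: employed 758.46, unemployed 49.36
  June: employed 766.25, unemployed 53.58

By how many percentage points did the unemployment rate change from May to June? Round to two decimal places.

The unemployment rate changed by +0.43 percentage points.

May: labor force = 758.46 + 49.36 = 807.82; u = 49.36/807.82 = 6.11%.
June: labor force = 766.25 + 53.58 = 819.83; u = 53.58/819.83 = 6.54%.
Change = 6.54% − 6.11% = +0.43 pp.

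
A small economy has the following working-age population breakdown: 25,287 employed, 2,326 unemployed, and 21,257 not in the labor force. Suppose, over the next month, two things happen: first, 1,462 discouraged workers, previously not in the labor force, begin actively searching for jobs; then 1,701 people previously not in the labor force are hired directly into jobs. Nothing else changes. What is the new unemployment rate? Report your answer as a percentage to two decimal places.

Initially, labor force = 25,287 + 2,326 = 27,613, so u = 2,326/27,613 = 8.42%.
After the first change, unemployed and labor force both rise by 1,462 → E = 25,287, U = 3,788, labor force = 29,075.
After the second change, employed and labor force both rise by 1,701; unemployed unchanged → E = 26,988, U = 3,788, labor force = 30,776.
New unemployment rate = 3,788 / 30,776 = 12.31%.

New unemployment rate ≈ 12.31%.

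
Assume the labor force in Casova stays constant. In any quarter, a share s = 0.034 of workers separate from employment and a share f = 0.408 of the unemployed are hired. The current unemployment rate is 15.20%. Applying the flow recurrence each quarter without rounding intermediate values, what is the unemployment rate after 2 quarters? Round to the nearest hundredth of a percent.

Unemployment rate after two quarters ≈ 10.03%.

With a fixed labor force, u_{t+1} = u_t + s·(1−u_t) − f·u_t = u_t·(1−s−f) + s.
Here 1−s−f = 0.558 and s = 0.034.
u_1 = 0.152000 × 0.558 + 0.034 = 0.118816.
u_2 = 0.118816 × 0.558 + 0.034 = 0.100299.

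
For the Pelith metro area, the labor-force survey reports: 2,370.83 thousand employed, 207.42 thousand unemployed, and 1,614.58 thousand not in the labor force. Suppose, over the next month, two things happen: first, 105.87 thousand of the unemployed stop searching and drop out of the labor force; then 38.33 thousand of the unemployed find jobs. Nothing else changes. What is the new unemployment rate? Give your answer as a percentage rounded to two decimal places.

New unemployment rate ≈ 2.56%.

Initially, labor force = 2,370.83 + 207.42 = 2,578.25 thousand, so u = 207.42/2,578.25 = 8.04%.
After the first change, unemployed and labor force both fall by 105.87 → E = 2,370.83, U = 101.55, labor force = 2,472.38 thousand.
After the second change, unemployed falls and employed rises by 38.33; labor force unchanged → E = 2,409.16, U = 63.22, labor force = 2,472.38 thousand.
New unemployment rate = 63.22 / 2,472.38 = 2.56%.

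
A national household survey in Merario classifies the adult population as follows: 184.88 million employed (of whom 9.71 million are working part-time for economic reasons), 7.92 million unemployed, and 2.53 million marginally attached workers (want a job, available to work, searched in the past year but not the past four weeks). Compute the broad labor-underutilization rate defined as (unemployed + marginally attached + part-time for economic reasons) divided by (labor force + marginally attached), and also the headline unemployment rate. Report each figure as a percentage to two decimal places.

Broad underutilization rate ≈ 10.32%; headline unemployment rate ≈ 4.11%.

Labor force = 184.88 + 7.92 = 192.80 million.
Numerator = 7.92 + 2.53 + 9.71 = 20.16 million.
Denominator = 192.80 + 2.53 = 195.33 million.
Broad rate = 20.16 / 195.33 = 10.32%.
Headline unemployment rate = 7.92 / 192.80 = 4.11%.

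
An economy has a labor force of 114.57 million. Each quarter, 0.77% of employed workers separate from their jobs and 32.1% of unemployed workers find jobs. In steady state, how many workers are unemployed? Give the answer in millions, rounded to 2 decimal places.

About 2.68 million are unemployed in steady state.

Steady-state unemployment rate u* = s/(s+f) = 0.77/(0.77+32.1) = 0.023426.
Unemployed = u* × labor force = 0.023426 × 114.57 ≈ 2.68 million.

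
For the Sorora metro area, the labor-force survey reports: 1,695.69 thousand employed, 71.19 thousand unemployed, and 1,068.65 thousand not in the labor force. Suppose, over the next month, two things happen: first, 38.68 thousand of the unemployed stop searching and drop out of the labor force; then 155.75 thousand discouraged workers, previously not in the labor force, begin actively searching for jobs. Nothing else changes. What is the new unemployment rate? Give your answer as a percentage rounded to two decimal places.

New unemployment rate ≈ 9.99%.

Initially, labor force = 1,695.69 + 71.19 = 1,766.88 thousand, so u = 71.19/1,766.88 = 4.03%.
After the first change, unemployed and labor force both fall by 38.68 → E = 1,695.69, U = 32.51, labor force = 1,728.20 thousand.
After the second change, unemployed and labor force both rise by 155.75 → E = 1,695.69, U = 188.26, labor force = 1,883.95 thousand.
New unemployment rate = 188.26 / 1,883.95 = 9.99%.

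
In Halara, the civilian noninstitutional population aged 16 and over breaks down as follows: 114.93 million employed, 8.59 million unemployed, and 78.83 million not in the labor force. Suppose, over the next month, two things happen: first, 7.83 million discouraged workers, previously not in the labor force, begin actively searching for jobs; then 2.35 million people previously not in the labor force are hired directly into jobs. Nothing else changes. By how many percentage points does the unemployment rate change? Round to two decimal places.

The unemployment rate changes by +5.33 percentage points.

Initially, labor force = 114.93 + 8.59 = 123.52 million, so u = 8.59/123.52 = 6.95%.
After the first change, unemployed and labor force both rise by 7.83 → E = 114.93, U = 16.42, labor force = 131.35 million.
After the second change, employed and labor force both rise by 2.35; unemployed unchanged → E = 117.28, U = 16.42, labor force = 133.70 million.
New unemployment rate = 16.42 / 133.70 = 12.28%.
Change = 12.28% − 6.95% = +5.33 percentage points.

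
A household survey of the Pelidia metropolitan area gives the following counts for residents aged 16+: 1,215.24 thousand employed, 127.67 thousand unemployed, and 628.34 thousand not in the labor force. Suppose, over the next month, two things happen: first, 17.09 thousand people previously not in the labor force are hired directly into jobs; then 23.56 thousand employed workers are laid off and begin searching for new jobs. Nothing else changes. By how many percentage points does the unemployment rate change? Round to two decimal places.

Initially, labor force = 1,215.24 + 127.67 = 1,342.91 thousand, so u = 127.67/1,342.91 = 9.51%.
After the first change, employed and labor force both rise by 17.09; unemployed unchanged → E = 1,232.33, U = 127.67, labor force = 1,360.00 thousand.
After the second change, employed falls and unemployed rises by 23.56; labor force unchanged → E = 1,208.77, U = 151.23, labor force = 1,360.00 thousand.
New unemployment rate = 151.23 / 1,360.00 = 11.12%.
Change = 11.12% − 9.51% = +1.61 percentage points.

The unemployment rate changes by +1.61 percentage points.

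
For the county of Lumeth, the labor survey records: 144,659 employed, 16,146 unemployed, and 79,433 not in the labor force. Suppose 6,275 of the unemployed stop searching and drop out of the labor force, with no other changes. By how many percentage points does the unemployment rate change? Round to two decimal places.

The unemployment rate changes by −3.65 percentage points.

Initially, labor force = 144,659 + 16,146 = 160,805, so u = 16,146/160,805 = 10.04%.
After the change, unemployed and labor force both fall by 6,275 → E = 144,659, U = 9,871, labor force = 154,530.
New unemployment rate = 9,871 / 154,530 = 6.39%.
Change = 6.39% − 10.04% = −3.65 percentage points.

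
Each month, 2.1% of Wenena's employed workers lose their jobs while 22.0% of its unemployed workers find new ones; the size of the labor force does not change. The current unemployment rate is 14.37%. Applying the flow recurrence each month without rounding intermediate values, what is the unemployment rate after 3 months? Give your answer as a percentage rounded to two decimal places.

Unemployment rate after three months ≈ 11.19%.

With a fixed labor force, u_{t+1} = u_t + s·(1−u_t) − f·u_t = u_t·(1−s−f) + s.
Here 1−s−f = 0.759 and s = 0.021.
u_1 = 0.143700 × 0.759 + 0.021 = 0.130068.
u_2 = 0.130068 × 0.759 + 0.021 = 0.119722.
u_3 = 0.119722 × 0.759 + 0.021 = 0.111869.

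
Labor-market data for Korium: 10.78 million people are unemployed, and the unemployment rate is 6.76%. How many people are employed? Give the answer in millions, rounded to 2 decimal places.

Labor force = U / u = 10.78 / 0.0676 ≈ 159.47 million.
Employed = labor force − unemployed = 159.47 − 10.78 = 148.69 million.

About 148.69 million are employed.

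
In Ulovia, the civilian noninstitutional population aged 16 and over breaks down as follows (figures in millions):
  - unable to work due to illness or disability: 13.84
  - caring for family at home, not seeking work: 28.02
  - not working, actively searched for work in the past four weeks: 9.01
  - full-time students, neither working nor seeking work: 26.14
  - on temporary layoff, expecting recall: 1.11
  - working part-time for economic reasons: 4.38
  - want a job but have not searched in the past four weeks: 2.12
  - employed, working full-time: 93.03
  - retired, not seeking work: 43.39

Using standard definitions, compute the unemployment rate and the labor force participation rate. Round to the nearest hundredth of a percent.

Employed = 4.38 + 93.03 = 97.41 million (anyone who worked, including part-time for economic reasons, counts as employed).
Unemployed = 9.01 + 1.11 = 10.12 million (jobless and actively searching, or on temporary layoff).
Labor force = 97.41 + 10.12 = 107.53 million.
Not in labor force = 13.84 + 28.02 + 26.14 + 2.12 + 43.39 = 113.51 million (those not working and not actively searching are outside the labor force — including those who want a job but have given up searching).
Civilian working-age population = 107.53 + 113.51 = 221.04 million.
Unemployment rate = 10.12 / 107.53 = 9.41%.
Labor force participation rate = 107.53 / 221.04 = 48.65%.

Unemployment rate ≈ 9.41%; labor force participation rate ≈ 48.65%.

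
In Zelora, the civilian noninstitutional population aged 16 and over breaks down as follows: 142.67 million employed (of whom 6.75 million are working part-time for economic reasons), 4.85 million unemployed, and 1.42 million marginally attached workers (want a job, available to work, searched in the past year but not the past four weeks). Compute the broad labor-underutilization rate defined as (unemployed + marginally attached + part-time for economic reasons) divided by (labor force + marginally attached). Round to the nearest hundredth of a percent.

Broad underutilization rate ≈ 8.74%.

Labor force = 142.67 + 4.85 = 147.52 million.
Numerator = 4.85 + 1.42 + 6.75 = 13.02 million.
Denominator = 147.52 + 1.42 = 148.94 million.
Broad rate = 13.02 / 148.94 = 8.74%.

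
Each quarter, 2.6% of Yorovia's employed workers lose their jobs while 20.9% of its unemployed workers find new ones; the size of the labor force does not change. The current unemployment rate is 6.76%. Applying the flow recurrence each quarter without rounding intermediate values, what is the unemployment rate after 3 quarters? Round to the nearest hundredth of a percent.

With a fixed labor force, u_{t+1} = u_t + s·(1−u_t) − f·u_t = u_t·(1−s−f) + s.
Here 1−s−f = 0.765 and s = 0.026.
u_1 = 0.067600 × 0.765 + 0.026 = 0.077714.
u_2 = 0.077714 × 0.765 + 0.026 = 0.085451.
u_3 = 0.085451 × 0.765 + 0.026 = 0.091370.

Unemployment rate after three quarters ≈ 9.14%.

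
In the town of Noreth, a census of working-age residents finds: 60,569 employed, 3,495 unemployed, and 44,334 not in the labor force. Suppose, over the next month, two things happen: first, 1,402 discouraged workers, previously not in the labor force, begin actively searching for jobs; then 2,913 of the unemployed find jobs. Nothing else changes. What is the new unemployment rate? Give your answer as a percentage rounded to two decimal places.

Initially, labor force = 60,569 + 3,495 = 64,064, so u = 3,495/64,064 = 5.46%.
After the first change, unemployed and labor force both rise by 1,402 → E = 60,569, U = 4,897, labor force = 65,466.
After the second change, unemployed falls and employed rises by 2,913; labor force unchanged → E = 63,482, U = 1,984, labor force = 65,466.
New unemployment rate = 1,984 / 65,466 = 3.03%.

New unemployment rate ≈ 3.03%.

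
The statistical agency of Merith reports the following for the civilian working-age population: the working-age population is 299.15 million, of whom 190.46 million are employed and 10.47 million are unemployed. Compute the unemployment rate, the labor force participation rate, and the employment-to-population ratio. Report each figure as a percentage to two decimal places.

Labor force = employed + unemployed = 190.46 + 10.47 = 200.93 million.
Unemployment rate = 10.47 / 200.93 = 5.21%.
Labor force participation rate = 200.93 / 299.15 = 67.17%.
Employment-population ratio = 190.46 / 299.15 = 63.67%.

Unemployment rate ≈ 5.21%; labor force participation rate ≈ 67.17%; employment-population ratio ≈ 63.67%.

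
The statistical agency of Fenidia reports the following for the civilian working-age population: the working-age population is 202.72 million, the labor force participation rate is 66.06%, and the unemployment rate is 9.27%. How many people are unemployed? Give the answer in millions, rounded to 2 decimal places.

Labor force = 0.6606 × 202.72 = 133.92 million.
Unemployed = 0.0927 × 133.92 ≈ 12.41 million.

About 12.41 million are unemployed.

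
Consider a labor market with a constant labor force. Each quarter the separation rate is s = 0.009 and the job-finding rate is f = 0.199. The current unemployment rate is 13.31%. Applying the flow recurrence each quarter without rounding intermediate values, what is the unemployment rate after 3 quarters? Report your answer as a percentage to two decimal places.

Unemployment rate after three quarters ≈ 8.79%.

With a fixed labor force, u_{t+1} = u_t + s·(1−u_t) − f·u_t = u_t·(1−s−f) + s.
Here 1−s−f = 0.792 and s = 0.009.
u_1 = 0.133100 × 0.792 + 0.009 = 0.114415.
u_2 = 0.114415 × 0.792 + 0.009 = 0.099617.
u_3 = 0.099617 × 0.792 + 0.009 = 0.087897.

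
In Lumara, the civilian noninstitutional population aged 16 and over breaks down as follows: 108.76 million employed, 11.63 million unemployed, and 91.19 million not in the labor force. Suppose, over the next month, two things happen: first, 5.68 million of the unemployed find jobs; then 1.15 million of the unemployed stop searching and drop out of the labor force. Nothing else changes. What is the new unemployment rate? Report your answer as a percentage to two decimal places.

New unemployment rate ≈ 4.03%.

Initially, labor force = 108.76 + 11.63 = 120.39 million, so u = 11.63/120.39 = 9.66%.
After the first change, unemployed falls and employed rises by 5.68; labor force unchanged → E = 114.44, U = 5.95, labor force = 120.39 million.
After the second change, unemployed and labor force both fall by 1.15 → E = 114.44, U = 4.80, labor force = 119.24 million.
New unemployment rate = 4.80 / 119.24 = 4.03%.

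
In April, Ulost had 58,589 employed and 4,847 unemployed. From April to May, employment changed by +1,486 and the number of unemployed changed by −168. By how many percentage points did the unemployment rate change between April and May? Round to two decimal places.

The unemployment rate changed by −0.41 percentage points.

April: labor force = 58,589 + 4,847 = 63,436; u = 4,847/63,436 = 7.64%.
May: labor force = 60,075 + 4,679 = 64,754; u = 4,679/64,754 = 7.23%.
Change = 7.23% − 7.64% = −0.41 pp.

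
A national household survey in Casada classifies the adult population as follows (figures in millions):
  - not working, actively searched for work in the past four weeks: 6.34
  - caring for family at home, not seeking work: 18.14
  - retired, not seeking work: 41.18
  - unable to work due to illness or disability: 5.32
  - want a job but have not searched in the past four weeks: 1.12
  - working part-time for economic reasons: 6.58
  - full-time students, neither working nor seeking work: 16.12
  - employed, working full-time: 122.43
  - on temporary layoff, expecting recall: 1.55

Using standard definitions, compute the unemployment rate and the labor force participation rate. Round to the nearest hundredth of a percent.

Employed = 6.58 + 122.43 = 129.01 million (anyone who worked, including part-time for economic reasons, counts as employed).
Unemployed = 6.34 + 1.55 = 7.89 million (jobless and actively searching, or on temporary layoff).
Labor force = 129.01 + 7.89 = 136.90 million.
Not in labor force = 18.14 + 41.18 + 5.32 + 1.12 + 16.12 = 81.88 million (those not working and not actively searching are outside the labor force — including those who want a job but have given up searching).
Civilian working-age population = 136.90 + 81.88 = 218.78 million.
Unemployment rate = 7.89 / 136.90 = 5.76%.
Labor force participation rate = 136.90 / 218.78 = 62.57%.

Unemployment rate ≈ 5.76%; labor force participation rate ≈ 62.57%.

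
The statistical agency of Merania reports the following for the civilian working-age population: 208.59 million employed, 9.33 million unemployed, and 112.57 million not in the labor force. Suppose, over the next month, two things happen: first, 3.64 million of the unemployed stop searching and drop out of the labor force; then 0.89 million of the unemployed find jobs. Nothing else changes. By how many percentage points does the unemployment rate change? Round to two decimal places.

Initially, labor force = 208.59 + 9.33 = 217.92 million, so u = 9.33/217.92 = 4.28%.
After the first change, unemployed and labor force both fall by 3.64 → E = 208.59, U = 5.69, labor force = 214.28 million.
After the second change, unemployed falls and employed rises by 0.89; labor force unchanged → E = 209.48, U = 4.80, labor force = 214.28 million.
New unemployment rate = 4.80 / 214.28 = 2.24%.
Change = 2.24% − 4.28% = −2.04 percentage points.

The unemployment rate changes by −2.04 percentage points.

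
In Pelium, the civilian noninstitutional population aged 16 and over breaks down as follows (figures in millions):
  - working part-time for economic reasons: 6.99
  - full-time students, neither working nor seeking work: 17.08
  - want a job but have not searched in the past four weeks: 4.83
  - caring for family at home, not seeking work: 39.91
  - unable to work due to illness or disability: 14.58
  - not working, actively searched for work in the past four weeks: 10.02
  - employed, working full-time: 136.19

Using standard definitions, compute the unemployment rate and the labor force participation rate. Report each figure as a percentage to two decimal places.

Unemployment rate ≈ 6.54%; labor force participation rate ≈ 66.72%.

Employed = 6.99 + 136.19 = 143.18 million (anyone who worked, including part-time for economic reasons, counts as employed).
Unemployed = 10.02 million.
Labor force = 143.18 + 10.02 = 153.20 million.
Not in labor force = 17.08 + 4.83 + 39.91 + 14.58 = 76.40 million (those not working and not actively searching are outside the labor force — including those who want a job but have given up searching).
Civilian working-age population = 153.20 + 76.40 = 229.60 million.
Unemployment rate = 10.02 / 153.20 = 6.54%.
Labor force participation rate = 153.20 / 229.60 = 66.72%.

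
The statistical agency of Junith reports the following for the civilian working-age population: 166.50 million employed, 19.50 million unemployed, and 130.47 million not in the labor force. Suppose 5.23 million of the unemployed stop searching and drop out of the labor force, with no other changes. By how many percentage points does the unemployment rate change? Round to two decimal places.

Initially, labor force = 166.50 + 19.50 = 186.00 million, so u = 19.50/186.00 = 10.48%.
After the change, unemployed and labor force both fall by 5.23 → E = 166.50, U = 14.27, labor force = 180.77 million.
New unemployment rate = 14.27 / 180.77 = 7.89%.
Change = 7.89% − 10.48% = −2.59 percentage points.

The unemployment rate changes by −2.59 percentage points.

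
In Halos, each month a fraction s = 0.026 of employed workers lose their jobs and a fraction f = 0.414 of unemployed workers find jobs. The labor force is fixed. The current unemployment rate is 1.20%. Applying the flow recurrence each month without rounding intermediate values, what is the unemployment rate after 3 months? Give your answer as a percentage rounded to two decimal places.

With a fixed labor force, u_{t+1} = u_t + s·(1−u_t) − f·u_t = u_t·(1−s−f) + s.
Here 1−s−f = 0.560 and s = 0.026.
u_1 = 0.012000 × 0.560 + 0.026 = 0.032720.
u_2 = 0.032720 × 0.560 + 0.026 = 0.044323.
u_3 = 0.044323 × 0.560 + 0.026 = 0.050821.

Unemployment rate after three months ≈ 5.08%.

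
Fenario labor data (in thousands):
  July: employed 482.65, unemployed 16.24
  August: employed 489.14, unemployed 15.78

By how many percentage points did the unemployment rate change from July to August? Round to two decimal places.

The unemployment rate changed by −0.13 percentage points.

July: labor force = 482.65 + 16.24 = 498.89; u = 16.24/498.89 = 3.26%.
August: labor force = 489.14 + 15.78 = 504.92; u = 15.78/504.92 = 3.13%.
Change = 3.13% − 3.26% = −0.13 pp.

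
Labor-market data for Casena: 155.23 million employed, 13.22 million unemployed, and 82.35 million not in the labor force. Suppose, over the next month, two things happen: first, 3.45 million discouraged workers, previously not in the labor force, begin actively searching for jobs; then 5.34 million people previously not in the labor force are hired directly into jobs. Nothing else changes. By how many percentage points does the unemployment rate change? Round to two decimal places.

Initially, labor force = 155.23 + 13.22 = 168.45 million, so u = 13.22/168.45 = 7.85%.
After the first change, unemployed and labor force both rise by 3.45 → E = 155.23, U = 16.67, labor force = 171.90 million.
After the second change, employed and labor force both rise by 5.34; unemployed unchanged → E = 160.57, U = 16.67, labor force = 177.24 million.
New unemployment rate = 16.67 / 177.24 = 9.41%.
Change = 9.41% − 7.85% = +1.56 percentage points.

The unemployment rate changes by +1.56 percentage points.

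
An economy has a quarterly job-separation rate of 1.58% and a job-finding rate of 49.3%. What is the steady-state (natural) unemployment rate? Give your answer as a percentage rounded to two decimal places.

At steady state the flows balance: s·E = f·U, so U/(E+U) = s/(s+f).
u* = 1.58 / (1.58 + 49.3) = 1.58 / 50.88 = 3.11%.

Steady-state unemployment rate ≈ 3.11%.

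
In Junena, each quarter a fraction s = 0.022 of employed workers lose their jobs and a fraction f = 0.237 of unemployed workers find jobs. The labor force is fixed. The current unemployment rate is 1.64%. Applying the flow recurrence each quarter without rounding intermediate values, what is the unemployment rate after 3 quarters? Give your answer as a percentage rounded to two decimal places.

Unemployment rate after three quarters ≈ 5.71%.

With a fixed labor force, u_{t+1} = u_t + s·(1−u_t) − f·u_t = u_t·(1−s−f) + s.
Here 1−s−f = 0.741 and s = 0.022.
u_1 = 0.016400 × 0.741 + 0.022 = 0.034152.
u_2 = 0.034152 × 0.741 + 0.022 = 0.047307.
u_3 = 0.047307 × 0.741 + 0.022 = 0.057054.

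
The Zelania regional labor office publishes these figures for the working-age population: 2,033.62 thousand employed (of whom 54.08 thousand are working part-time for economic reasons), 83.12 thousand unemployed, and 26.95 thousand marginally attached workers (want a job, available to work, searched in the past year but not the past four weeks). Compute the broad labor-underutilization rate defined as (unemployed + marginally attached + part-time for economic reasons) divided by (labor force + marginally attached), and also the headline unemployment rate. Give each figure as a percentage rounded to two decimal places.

Labor force = 2,033.62 + 83.12 = 2,116.74 thousand.
Numerator = 83.12 + 26.95 + 54.08 = 164.15 thousand.
Denominator = 2,116.74 + 26.95 = 2,143.69 thousand.
Broad rate = 164.15 / 2,143.69 = 7.66%.
Headline unemployment rate = 83.12 / 2,116.74 = 3.93%.

Broad underutilization rate ≈ 7.66%; headline unemployment rate ≈ 3.93%.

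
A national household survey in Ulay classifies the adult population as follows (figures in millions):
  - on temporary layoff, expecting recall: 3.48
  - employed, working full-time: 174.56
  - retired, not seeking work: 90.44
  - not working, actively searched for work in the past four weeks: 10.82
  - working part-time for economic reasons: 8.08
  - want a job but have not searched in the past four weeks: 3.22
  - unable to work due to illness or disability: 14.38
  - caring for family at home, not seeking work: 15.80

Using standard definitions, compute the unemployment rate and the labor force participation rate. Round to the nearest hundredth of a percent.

Employed = 174.56 + 8.08 = 182.64 million (anyone who worked, including part-time for economic reasons, counts as employed).
Unemployed = 3.48 + 10.82 = 14.30 million (jobless and actively searching, or on temporary layoff).
Labor force = 182.64 + 14.30 = 196.94 million.
Not in labor force = 90.44 + 3.22 + 14.38 + 15.80 = 123.84 million (those not working and not actively searching are outside the labor force — including those who want a job but have given up searching).
Civilian working-age population = 196.94 + 123.84 = 320.78 million.
Unemployment rate = 14.30 / 196.94 = 7.26%.
Labor force participation rate = 196.94 / 320.78 = 61.39%.

Unemployment rate ≈ 7.26%; labor force participation rate ≈ 61.39%.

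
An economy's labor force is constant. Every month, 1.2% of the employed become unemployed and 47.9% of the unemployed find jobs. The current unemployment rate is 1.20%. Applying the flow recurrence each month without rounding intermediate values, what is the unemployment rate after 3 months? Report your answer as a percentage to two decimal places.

Unemployment rate after three months ≈ 2.28%.

With a fixed labor force, u_{t+1} = u_t + s·(1−u_t) − f·u_t = u_t·(1−s−f) + s.
Here 1−s−f = 0.509 and s = 0.012.
u_1 = 0.012000 × 0.509 + 0.012 = 0.018108.
u_2 = 0.018108 × 0.509 + 0.012 = 0.021217.
u_3 = 0.021217 × 0.509 + 0.012 = 0.022799.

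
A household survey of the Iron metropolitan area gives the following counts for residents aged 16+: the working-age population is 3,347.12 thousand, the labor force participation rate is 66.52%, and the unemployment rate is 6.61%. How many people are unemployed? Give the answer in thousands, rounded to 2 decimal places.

About 147.17 thousand are unemployed.

Labor force = 0.6652 × 3,347.12 = 2,226.50 thousand.
Unemployed = 0.0661 × 2,226.50 ≈ 147.17 thousand.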